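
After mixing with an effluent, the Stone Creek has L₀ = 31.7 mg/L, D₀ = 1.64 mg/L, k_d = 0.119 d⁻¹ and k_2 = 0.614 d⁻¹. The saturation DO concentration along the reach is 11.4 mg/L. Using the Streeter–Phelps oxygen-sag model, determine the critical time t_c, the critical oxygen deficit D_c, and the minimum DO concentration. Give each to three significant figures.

t_c ≈ 2.83 d; D_c ≈ 4.39 mg/L; min DO ≈ 7.01 mg/L

With k_2/k_d = 5.160 and 1 − D₀(k_2−k_d)/(k_d L₀) = 0.7848,
t_c = ln(5.160 × 0.7848) / (0.614 − 0.119) = ln(4.049) / 0.4950 = 1.399/0.4950 = 2.825 d.
D_c = (k_d/k_2) L₀ e^(−k_d t_c) = (0.119/0.614) × 31.7 × e^(−0.119×2.825) = 0.1938 × 31.7 × 0.7145 = 4.390 mg/L.
Minimum DO = C_s − D_c = 11.4 − 4.390 = 7.010 mg/L.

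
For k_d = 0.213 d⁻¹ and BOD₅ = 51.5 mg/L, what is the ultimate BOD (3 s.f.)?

L₀ ≈ 78.6 mg/L

BOD₅ = L₀(1 − e^(−5k_d)) ⇒ L₀ = BOD₅ / (1 − e^(−5×0.213))
= 51.5 / (1 − 0.3447) = 51.5 / 0.6553 = 78.59 mg/L.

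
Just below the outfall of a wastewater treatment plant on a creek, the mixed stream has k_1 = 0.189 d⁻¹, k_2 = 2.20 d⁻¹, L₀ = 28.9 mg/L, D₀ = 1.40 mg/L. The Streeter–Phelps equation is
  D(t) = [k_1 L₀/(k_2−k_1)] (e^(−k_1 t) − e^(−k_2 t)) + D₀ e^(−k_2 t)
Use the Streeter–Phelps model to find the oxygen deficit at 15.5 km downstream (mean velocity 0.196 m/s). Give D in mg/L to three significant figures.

Travel time t = x/v = 15.5 km / (0.196 m/s) = 15500 m / 0.196 m/s = 79080 s = 0.9153 d.
k_1 L₀/(k_2−k_1) = 0.189×28.9/(2.20−0.189) = 5.462/2.011 = 2.716 mg/L.
e^(−k_1 t) = e^(−0.189×0.9153) = 0.8411; e^(−k_2 t) = e^(−2.20×0.9153) = 0.1335.
D = 2.716 × (0.8411 − 0.1335) + 1.40 × 0.1335 = 1.922 + 0.1869 = 2.109 mg/L.

D ≈ 2.11 mg/L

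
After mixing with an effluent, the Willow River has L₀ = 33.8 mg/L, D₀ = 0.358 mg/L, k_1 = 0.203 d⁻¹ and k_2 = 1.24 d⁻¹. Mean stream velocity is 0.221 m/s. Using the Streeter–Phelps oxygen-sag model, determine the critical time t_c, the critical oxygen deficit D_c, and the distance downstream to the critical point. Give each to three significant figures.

At the critical point dD/dt = 0, so k_1 L₀ e^(−k_1 t) = k_2 D. Substituting D(t) from the Streeter–Phelps equation and solving for t gives
t_c = ln[(k_2/k_1)(1 − D₀(k_2−k_1)/(k_1 L₀))] / (k_2−k_1).
Here k_2−k_1 = 1.037 d⁻¹ and 1 − D₀(k_2−k_1)/(k_1 L₀) = 1 − 0.358×1.037/(0.203×33.8) = 0.9459, so
t_c = ln(6.108 × 0.9459) / 1.037 = 1.754 / 1.037 = 1.691 d.
D_c = (k_1/k_2) L₀ e^(−k_1 t_c) = (0.203/1.24) × 33.8 × e^(−0.203×1.691) = 0.1637 × 33.8 × 0.7094 = 3.925 mg/L.
x_c = v t_c = 0.221 m/s × 1.691 d × 86400 s/d = 32300 m ≈ 32.3 km.

t_c ≈ 1.69 d; D_c ≈ 3.93 mg/L; x_c ≈ 32.3 km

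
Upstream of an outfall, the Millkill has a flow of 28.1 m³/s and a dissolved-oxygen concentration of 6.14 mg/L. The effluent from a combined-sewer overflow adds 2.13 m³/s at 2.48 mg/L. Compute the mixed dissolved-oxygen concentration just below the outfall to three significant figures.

Flow-weighted mixing: C = (Q_r C_r + Q_w C_w)/(Q_r + Q_w)
= (28.1×6.14 + 2.13×2.48)/(28.1 + 2.13) = 177.8/30.23 = 5.882 mg/L.

5.88 mg/L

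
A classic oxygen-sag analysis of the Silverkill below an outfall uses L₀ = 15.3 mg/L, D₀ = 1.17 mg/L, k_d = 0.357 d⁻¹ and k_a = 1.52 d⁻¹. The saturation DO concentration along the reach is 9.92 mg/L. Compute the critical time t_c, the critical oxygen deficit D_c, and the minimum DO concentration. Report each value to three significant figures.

t_c ≈ 0.999 d; D_c ≈ 2.52 mg/L; min DO ≈ 7.40 mg/L

At the critical point dD/dt = 0, so k_d L₀ e^(−k_d t) = k_a D. Substituting D(t) from the Streeter–Phelps equation and solving for t gives
t_c = ln[(k_a/k_d)(1 − D₀(k_a−k_d)/(k_d L₀))] / (k_a−k_d).
Here k_a−k_d = 1.163 d⁻¹ and 1 − D₀(k_a−k_d)/(k_d L₀) = 1 − 1.17×1.163/(0.357×15.3) = 0.7509, so
t_c = ln(4.258 × 0.7509) / 1.163 = 1.162 / 1.163 = 0.9993 d.
D_c = (k_d/k_a) L₀ e^(−k_d t_c) = (0.357/1.52) × 15.3 × e^(−0.357×0.9993) = 0.2349 × 15.3 × 0.6999 = 2.515 mg/L.
Minimum DO = C_s − D_c = 9.92 − 2.515 = 7.405 mg/L.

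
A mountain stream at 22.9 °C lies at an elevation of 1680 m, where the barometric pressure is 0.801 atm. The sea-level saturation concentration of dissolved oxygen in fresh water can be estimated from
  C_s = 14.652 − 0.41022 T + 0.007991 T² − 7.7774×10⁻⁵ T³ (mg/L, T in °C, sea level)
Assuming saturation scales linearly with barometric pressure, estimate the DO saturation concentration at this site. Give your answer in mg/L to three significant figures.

C_s ≈ 6.82 mg/L

At sea level: C_s = 14.652 − 0.41022×22.9 + 0.007991×22.9² − 7.7774×10⁻⁵×22.9³ = 8.515 mg/L.
Pressure correction: C_s' = 8.515 × 0.801 = 6.820 mg/L.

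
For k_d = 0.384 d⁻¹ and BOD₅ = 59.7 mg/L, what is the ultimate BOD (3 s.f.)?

L₀ ≈ 70.0 mg/L

BOD₅ = L₀(1 − e^(−5k_d)) ⇒ L₀ = BOD₅ / (1 − e^(−5×0.384))
= 59.7 / (1 − 0.1466) = 59.7 / 0.8534 = 69.96 mg/L.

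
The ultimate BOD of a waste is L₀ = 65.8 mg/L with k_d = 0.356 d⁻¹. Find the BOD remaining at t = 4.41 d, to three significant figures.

L ≈ 13.7 mg/L

L_t = L₀ e^(−k_d t) = 65.8 × e^(−0.356×4.41) = 65.8 × 0.2081 = 13.69 mg/L.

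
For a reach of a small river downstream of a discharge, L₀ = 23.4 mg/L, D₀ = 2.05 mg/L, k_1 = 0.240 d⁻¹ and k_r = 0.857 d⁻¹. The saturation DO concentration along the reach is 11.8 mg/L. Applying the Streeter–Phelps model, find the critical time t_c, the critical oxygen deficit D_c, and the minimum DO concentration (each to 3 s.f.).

At the critical point dD/dt = 0, so k_1 L₀ e^(−k_1 t) = k_r D. Substituting D(t) from the Streeter–Phelps equation and solving for t gives
t_c = ln[(k_r/k_1)(1 − D₀(k_r−k_1)/(k_1 L₀))] / (k_r−k_1).
Here k_r−k_1 = 0.6170 d⁻¹ and 1 − D₀(k_r−k_1)/(k_1 L₀) = 1 − 2.05×0.6170/(0.240×23.4) = 0.7748, so
t_c = ln(3.571 × 0.7748) / 0.6170 = 1.018 / 0.6170 = 1.649 d.
D_c = (k_1/k_r) L₀ e^(−k_1 t_c) = (0.240/0.857) × 23.4 × e^(−0.240×1.649) = 0.2800 × 23.4 × 0.6731 = 4.411 mg/L.
Minimum DO = C_s − D_c = 11.8 − 4.411 = 7.389 mg/L.

t_c ≈ 1.65 d; D_c ≈ 4.41 mg/L; min DO ≈ 7.39 mg/L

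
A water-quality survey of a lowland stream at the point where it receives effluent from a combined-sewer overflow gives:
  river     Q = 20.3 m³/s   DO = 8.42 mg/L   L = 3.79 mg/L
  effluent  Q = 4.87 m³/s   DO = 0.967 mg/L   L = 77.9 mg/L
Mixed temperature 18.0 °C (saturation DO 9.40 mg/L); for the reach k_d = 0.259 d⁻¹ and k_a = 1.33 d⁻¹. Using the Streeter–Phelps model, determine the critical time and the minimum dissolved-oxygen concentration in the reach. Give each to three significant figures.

Mixed DO = (20.3×8.42 + 4.87×0.967)/(20.3+4.87) = 175.6/25.17 = 6.978 mg/L.
Mixed L₀ = (20.3×3.79 + 4.87×77.9)/(25.17) = 456.3/25.17 = 18.13 mg/L.
Initial deficit D₀ = C_s − DO₀ = 9.40 − 6.978 = 2.422 mg/L.
t_c = (1/1.071) ln[(1.33/0.259)(1 − 2.422×1.071/(0.259×18.13))] = 0.9337 × ln(2.298) = 0.7770 d.
D_c = (0.259/1.33) × 18.13 × e^(−0.259×0.7770) = 0.1947 × 18.13 × 0.8177 = 2.887 mg/L.
Minimum DO = 9.40 − 2.887 = 6.513 mg/L.

t_c ≈ 0.777 d; minimum DO ≈ 6.51 mg/L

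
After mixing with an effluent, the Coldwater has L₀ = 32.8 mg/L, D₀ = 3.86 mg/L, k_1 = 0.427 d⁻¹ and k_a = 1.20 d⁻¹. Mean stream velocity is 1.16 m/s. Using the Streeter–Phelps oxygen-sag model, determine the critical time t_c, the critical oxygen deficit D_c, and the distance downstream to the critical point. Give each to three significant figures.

t_c ≈ 1.03 d; D_c ≈ 7.53 mg/L; x_c ≈ 103 km

At the critical point dD/dt = 0, so k_1 L₀ e^(−k_1 t) = k_a D. Substituting D(t) from the Streeter–Phelps equation and solving for t gives
t_c = ln[(k_a/k_1)(1 − D₀(k_a−k_1)/(k_1 L₀))] / (k_a−k_1).
Here k_a−k_1 = 0.7730 d⁻¹ and 1 − D₀(k_a−k_1)/(k_1 L₀) = 1 − 3.86×0.7730/(0.427×32.8) = 0.7870, so
t_c = ln(2.810 × 0.7870) / 0.7730 = 0.7937 / 0.7730 = 1.027 d.
L(t_c) = L₀ e^(−k_1 t_c) = 32.8 × 0.6450 = 21.16 mg/L, and at the critical point k_a D_c = k_1 L, so D_c = (0.427/1.20) × 21.16 = 7.528 mg/L.
x_c = v t_c = 1.16 m/s × 1.027 d × 86400 s/d = 102900 m ≈ 103 km.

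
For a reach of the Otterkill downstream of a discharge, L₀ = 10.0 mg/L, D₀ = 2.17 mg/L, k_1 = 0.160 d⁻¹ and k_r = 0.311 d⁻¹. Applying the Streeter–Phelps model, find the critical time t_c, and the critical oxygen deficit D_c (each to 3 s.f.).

With k_r/k_1 = 1.944 and 1 − D₀(k_r−k_1)/(k_1 L₀) = 0.7952,
t_c = ln(1.944 × 0.7952) / (0.311 − 0.160) = ln(1.546) / 0.1510 = 0.4355/0.1510 = 2.884 d.
D_c = (k_1/k_r) L₀ e^(−k_1 t_c) = (0.160/0.311) × 10.0 × e^(−0.160×2.884) = 0.5145 × 10.0 × 0.6304 = 3.243 mg/L.

t_c ≈ 2.88 d; D_c ≈ 3.24 mg/L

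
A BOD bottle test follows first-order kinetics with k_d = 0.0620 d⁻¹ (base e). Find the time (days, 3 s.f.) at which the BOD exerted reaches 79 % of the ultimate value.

y/L₀ = 1 − e^(−k_d t) = 0.79 ⇒ e^(−k_d t) = 0.210
t = −ln(0.210) / 0.0620 = 1.561 / 0.0620 = 25.17 d.

t ≈ 25.2 d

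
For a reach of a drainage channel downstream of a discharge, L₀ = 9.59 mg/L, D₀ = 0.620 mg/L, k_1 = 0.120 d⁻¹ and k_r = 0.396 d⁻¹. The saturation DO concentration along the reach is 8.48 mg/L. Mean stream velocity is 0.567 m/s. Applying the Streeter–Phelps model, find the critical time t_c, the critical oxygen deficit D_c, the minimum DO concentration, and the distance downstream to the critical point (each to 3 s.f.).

t_c ≈ 3.74 d; D_c ≈ 1.85 mg/L; min DO ≈ 6.63 mg/L; x_c ≈ 183 km

t_c = [1/(k_r−k_1)] ln[(k_r/k_1)(1 − D₀(k_r−k_1)/(k_1 L₀))]
= [1/(0.396−0.120)] ln[(0.396/0.120)(1 − 0.620×0.2760/(0.120×9.59))]
= (1/0.2760) ln[3.300 × 0.8513] = 3.623 × ln(2.809) = 3.623 × 1.033 = 3.743 d.
D_c = (k_1/k_r) L₀ e^(−k_1 t_c) = (0.120/0.396) × 9.59 × e^(−0.120×3.743) = 0.3030 × 9.59 × 0.6382 = 1.855 mg/L.
Minimum DO = C_s − D_c = 8.48 − 1.855 = 6.625 mg/L.
x_c = v t_c = 0.567 m/s × 3.743 d × 86400 s/d = 183300 m ≈ 183 km.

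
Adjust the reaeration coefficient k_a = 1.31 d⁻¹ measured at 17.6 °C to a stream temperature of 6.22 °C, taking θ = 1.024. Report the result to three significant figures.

k_a(T₂) = k_a(T₁) · θ^(T₂−T₁) = 1.31 × 1.024^(6.22−17.6)
= 1.31 × 1.024^-11.4 = 1.31 × 0.7635 = 1.000 d⁻¹.

k_a ≈ 1.00 d⁻¹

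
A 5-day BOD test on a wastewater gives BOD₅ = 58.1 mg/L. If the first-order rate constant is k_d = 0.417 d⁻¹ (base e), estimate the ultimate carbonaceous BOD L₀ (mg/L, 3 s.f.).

L₀ ≈ 66.3 mg/L

BOD₅ = L₀(1 − e^(−5k_d)) ⇒ L₀ = BOD₅ / (1 − e^(−5×0.417))
= 58.1 / (1 − 0.1243) = 58.1 / 0.8757 = 66.35 mg/L.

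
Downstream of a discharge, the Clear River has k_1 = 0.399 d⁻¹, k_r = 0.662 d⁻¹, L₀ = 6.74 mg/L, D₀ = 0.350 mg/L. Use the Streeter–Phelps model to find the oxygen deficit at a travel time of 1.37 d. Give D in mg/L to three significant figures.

k_1 L₀/(k_r−k_1) = 0.399×6.74/(0.662−0.399) = 2.689/0.2630 = 10.23 mg/L.
e^(−k_1 t) = e^(−0.399×1.370) = 0.5789; e^(−k_r t) = e^(−0.662×1.370) = 0.4038.
D = 10.23 × (0.5789 − 0.4038) + 0.350 × 0.4038 = 1.791 + 0.1413 = 1.932 mg/L.

D ≈ 1.93 mg/L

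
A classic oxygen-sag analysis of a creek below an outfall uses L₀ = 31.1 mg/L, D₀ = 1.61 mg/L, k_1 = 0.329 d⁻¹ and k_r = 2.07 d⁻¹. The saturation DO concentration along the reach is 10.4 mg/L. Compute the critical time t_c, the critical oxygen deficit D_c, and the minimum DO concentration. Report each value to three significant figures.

With k_r/k_1 = 6.292 and 1 − D₀(k_r−k_1)/(k_1 L₀) = 0.7261,
t_c = ln(6.292 × 0.7261) / (2.07 − 0.329) = ln(4.568) / 1.741 = 1.519/1.741 = 0.8726 d.
L(t_c) = L₀ e^(−k_1 t_c) = 31.1 × 0.7505 = 23.34 mg/L, and at the critical point k_r D_c = k_1 L, so D_c = (0.329/2.07) × 23.34 = 3.709 mg/L.
Minimum DO = C_s − D_c = 10.4 − 3.709 = 6.691 mg/L.

t_c ≈ 0.873 d; D_c ≈ 3.71 mg/L; min DO ≈ 6.69 mg/L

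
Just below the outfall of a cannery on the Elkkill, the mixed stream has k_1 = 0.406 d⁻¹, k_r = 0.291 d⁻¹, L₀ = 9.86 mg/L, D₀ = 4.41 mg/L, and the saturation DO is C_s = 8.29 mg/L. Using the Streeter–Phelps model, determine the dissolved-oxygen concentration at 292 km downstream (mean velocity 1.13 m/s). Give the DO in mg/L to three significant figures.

DO ≈ 2.20 mg/L

Travel time t = x/v = 292 km / (1.13 m/s) = 292000 m / 1.13 m/s = 258400 s = 2.991 d.
k_1 L₀/(k_r−k_1) = 0.406×9.86/(0.291−0.406) = 4.003/-0.1150 = -34.81 mg/L.
e^(−k_1 t) = e^(−0.406×2.991) = 0.2969; e^(−k_r t) = e^(−0.291×2.991) = 0.4188.
D = -34.81 × (0.2969 − 0.4188) + 4.41 × 0.4188 = 4.243 + 1.847 = 6.090 mg/L.
DO = C_s − D = 8.29 − 6.090 = 2.200 mg/L.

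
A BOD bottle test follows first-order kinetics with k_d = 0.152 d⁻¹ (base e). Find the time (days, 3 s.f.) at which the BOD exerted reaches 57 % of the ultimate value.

y/L₀ = 1 − e^(−k_d t) = 0.57 ⇒ e^(−k_d t) = 0.430
t = −ln(0.430) / 0.152 = 0.8440 / 0.152 = 5.552 d.

t ≈ 5.55 d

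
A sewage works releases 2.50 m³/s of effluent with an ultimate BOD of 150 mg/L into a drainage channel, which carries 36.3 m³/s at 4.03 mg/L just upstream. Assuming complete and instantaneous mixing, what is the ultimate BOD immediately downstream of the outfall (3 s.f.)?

13.4 mg/L

Flow-weighted mixing: C = (Q_r C_r + Q_w C_w)/(Q_r + Q_w)
= (36.3×4.03 + 2.50×150)/(36.3 + 2.50) = 521.3/38.80 = 13.44 mg/L.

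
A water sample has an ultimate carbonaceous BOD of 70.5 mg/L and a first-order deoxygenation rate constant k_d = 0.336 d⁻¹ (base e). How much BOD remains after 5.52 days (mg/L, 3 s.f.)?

L ≈ 11.0 mg/L

L_t = L₀ e^(−k_d t) = 70.5 × e^(−0.336×5.52) = 70.5 × 0.1565 = 11.03 mg/L.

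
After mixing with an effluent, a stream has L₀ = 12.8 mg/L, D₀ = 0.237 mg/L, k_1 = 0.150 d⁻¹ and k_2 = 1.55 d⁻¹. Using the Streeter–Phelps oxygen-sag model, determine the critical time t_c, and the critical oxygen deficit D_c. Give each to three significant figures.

With k_2/k_1 = 10.33 and 1 − D₀(k_2−k_1)/(k_1 L₀) = 0.8272,
t_c = ln(10.33 × 0.8272) / (1.55 − 0.150) = ln(8.548) / 1.400 = 2.146/1.400 = 1.533 d.
D_c = (k_1/k_2) L₀ e^(−k_1 t_c) = (0.150/1.55) × 12.8 × e^(−0.150×1.533) = 0.09677 × 12.8 × 0.7946 = 0.9843 mg/L.

t_c ≈ 1.53 d; D_c ≈ 0.984 mg/L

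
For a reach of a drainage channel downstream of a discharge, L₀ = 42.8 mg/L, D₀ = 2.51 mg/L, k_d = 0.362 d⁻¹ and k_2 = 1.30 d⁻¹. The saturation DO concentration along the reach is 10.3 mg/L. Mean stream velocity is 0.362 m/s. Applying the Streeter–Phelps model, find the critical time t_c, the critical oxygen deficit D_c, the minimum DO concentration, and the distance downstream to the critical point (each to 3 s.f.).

t_c = [1/(k_2−k_d)] ln[(k_2/k_d)(1 − D₀(k_2−k_d)/(k_d L₀))]
= [1/(1.30−0.362)] ln[(1.30/0.362)(1 − 2.51×0.9380/(0.362×42.8))]
= (1/0.9380) ln[3.591 × 0.8480] = 1.066 × ln(3.045) = 1.066 × 1.114 = 1.187 d.
L(t_c) = L₀ e^(−k_d t_c) = 42.8 × 0.6506 = 27.85 mg/L, and at the critical point k_2 D_c = k_d L, so D_c = (0.362/1.30) × 27.85 = 7.755 mg/L.
Minimum DO = C_s − D_c = 10.3 − 7.755 = 2.545 mg/L.
x_c = v t_c = 0.362 m/s × 1.187 d × 86400 s/d = 37130 m ≈ 37.1 km.

t_c ≈ 1.19 d; D_c ≈ 7.75 mg/L; min DO ≈ 2.55 mg/L; x_c ≈ 37.1 km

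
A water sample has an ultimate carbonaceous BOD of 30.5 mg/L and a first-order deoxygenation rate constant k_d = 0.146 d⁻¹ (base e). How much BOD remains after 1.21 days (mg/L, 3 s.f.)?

L_t = L₀ e^(−k_d t) = 30.5 × e^(−0.146×1.21) = 30.5 × 0.8381 = 25.56 mg/L.

L ≈ 25.6 mg/L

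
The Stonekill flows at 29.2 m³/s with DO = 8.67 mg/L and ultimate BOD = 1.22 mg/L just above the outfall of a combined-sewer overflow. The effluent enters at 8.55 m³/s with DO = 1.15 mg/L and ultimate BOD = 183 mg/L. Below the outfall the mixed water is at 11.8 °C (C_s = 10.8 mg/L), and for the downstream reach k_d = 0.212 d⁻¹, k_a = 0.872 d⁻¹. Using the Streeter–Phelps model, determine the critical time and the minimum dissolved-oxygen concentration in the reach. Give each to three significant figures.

t_c ≈ 1.64 d; minimum DO ≈ 3.52 mg/L

Mixed DO = (29.2×8.67 + 8.55×1.15)/(29.2+8.55) = 263.0/37.75 = 6.967 mg/L.
Mixed L₀ = (29.2×1.22 + 8.55×183)/(37.75) = 1600/37.75 = 42.39 mg/L.
Initial deficit D₀ = C_s − DO₀ = 10.8 − 6.967 = 3.833 mg/L.
t_c = (1/0.6600) ln[(0.872/0.212)(1 − 3.833×0.6600/(0.212×42.39))] = 1.515 × ln(2.955) = 1.642 d.
D_c = (0.212/0.872) × 42.39 × e^(−0.212×1.642) = 0.2431 × 42.39 × 0.7061 = 7.277 mg/L.
Minimum DO = 10.8 − 7.277 = 3.523 mg/L.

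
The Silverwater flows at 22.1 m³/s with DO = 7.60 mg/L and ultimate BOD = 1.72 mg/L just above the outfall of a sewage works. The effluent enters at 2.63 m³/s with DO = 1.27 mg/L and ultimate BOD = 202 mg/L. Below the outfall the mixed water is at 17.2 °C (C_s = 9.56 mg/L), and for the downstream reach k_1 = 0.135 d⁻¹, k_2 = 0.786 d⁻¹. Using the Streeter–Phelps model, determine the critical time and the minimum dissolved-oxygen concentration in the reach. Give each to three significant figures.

Mixed DO = (22.1×7.60 + 2.63×1.27)/(22.1+2.63) = 171.3/24.73 = 6.927 mg/L.
Mixed L₀ = (22.1×1.72 + 2.63×202)/(24.73) = 569.3/24.73 = 23.02 mg/L.
Initial deficit D₀ = C_s − DO₀ = 9.56 − 6.927 = 2.633 mg/L.
t_c = (1/0.6510) ln[(0.786/0.135)(1 − 2.633×0.6510/(0.135×23.02))] = 1.536 × ln(2.611) = 1.474 d.
D_c = (0.135/0.786) × 23.02 × e^(−0.135×1.474) = 0.1718 × 23.02 × 0.8196 = 3.240 mg/L.
Minimum DO = 9.56 − 3.240 = 6.320 mg/L.

t_c ≈ 1.47 d; minimum DO ≈ 6.32 mg/L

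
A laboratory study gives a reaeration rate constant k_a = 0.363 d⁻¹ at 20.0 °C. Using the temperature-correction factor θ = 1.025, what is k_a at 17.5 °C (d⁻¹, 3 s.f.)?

k_a ≈ 0.341 d⁻¹

k_a(T₂) = k_a(T₁) · θ^(T₂−T₁) = 0.363 × 1.025^(17.5−20.0)
= 0.363 × 1.025^-2.50 = 0.363 × 0.9401 = 0.3413 d⁻¹.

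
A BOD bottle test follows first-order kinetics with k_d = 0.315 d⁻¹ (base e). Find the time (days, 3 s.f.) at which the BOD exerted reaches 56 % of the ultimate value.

t ≈ 2.61 d

y/L₀ = 1 − e^(−k_d t) = 0.56 ⇒ e^(−k_d t) = 0.440
t = −ln(0.440) / 0.315 = 0.8210 / 0.315 = 2.606 d.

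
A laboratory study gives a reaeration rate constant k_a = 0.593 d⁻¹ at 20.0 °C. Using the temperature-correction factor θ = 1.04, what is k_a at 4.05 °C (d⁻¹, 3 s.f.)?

k_a(T₂) = k_a(T₁) · θ^(T₂−T₁) = 0.593 × 1.04^(4.05−20.0)
= 0.593 × 1.04^-15.9 = 0.593 × 0.5350 = 0.3172 d⁻¹.

k_a ≈ 0.317 d⁻¹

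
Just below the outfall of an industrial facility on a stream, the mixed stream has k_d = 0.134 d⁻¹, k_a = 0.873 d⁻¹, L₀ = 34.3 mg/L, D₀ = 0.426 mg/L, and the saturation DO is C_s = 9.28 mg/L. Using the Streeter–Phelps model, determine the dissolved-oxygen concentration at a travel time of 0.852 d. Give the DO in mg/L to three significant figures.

DO ≈ 6.49 mg/L

k_d L₀/(k_a−k_d) = 0.134×34.3/(0.873−0.134) = 4.596/0.7390 = 6.219 mg/L.
e^(−k_d t) = e^(−0.134×0.8520) = 0.8921; e^(−k_a t) = e^(−0.873×0.8520) = 0.4753.
D = 6.219 × (0.8921 − 0.4753) + 0.426 × 0.4753 = 2.592 + 0.2025 = 2.795 mg/L.
DO = C_s − D = 9.28 − 2.795 = 6.485 mg/L.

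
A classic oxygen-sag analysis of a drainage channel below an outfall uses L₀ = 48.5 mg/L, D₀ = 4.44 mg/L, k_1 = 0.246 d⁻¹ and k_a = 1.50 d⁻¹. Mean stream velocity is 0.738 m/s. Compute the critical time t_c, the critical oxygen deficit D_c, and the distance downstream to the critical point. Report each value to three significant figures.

t_c ≈ 0.940 d; D_c ≈ 6.31 mg/L; x_c ≈ 60.0 km

t_c = [1/(k_a−k_1)] ln[(k_a/k_1)(1 − D₀(k_a−k_1)/(k_1 L₀))]
= [1/(1.50−0.246)] ln[(1.50/0.246)(1 − 4.44×1.254/(0.246×48.5))]
= (1/1.254) ln[6.098 × 0.5333] = 0.7974 × ln(3.252) = 0.7974 × 1.179 = 0.9404 d.
D_c = (k_1/k_a) L₀ e^(−k_1 t_c) = (0.246/1.50) × 48.5 × e^(−0.246×0.9404) = 0.1640 × 48.5 × 0.7935 = 6.311 mg/L.
x_c = v t_c = 0.738 m/s × 0.9404 d × 86400 s/d = 59960 m ≈ 60.0 km.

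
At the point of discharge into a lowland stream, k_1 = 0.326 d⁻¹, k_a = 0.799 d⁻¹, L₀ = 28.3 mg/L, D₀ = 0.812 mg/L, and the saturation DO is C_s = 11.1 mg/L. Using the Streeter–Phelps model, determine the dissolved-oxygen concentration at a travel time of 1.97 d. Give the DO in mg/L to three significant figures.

DO ≈ 4.71 mg/L

k_1 L₀/(k_a−k_1) = 0.326×28.3/(0.799−0.326) = 9.226/0.4730 = 19.50 mg/L.
e^(−k_1 t) = e^(−0.326×1.970) = 0.5261; e^(−k_a t) = e^(−0.799×1.970) = 0.2072.
D = 19.50 × (0.5261 − 0.2072) + 0.812 × 0.2072 = 6.220 + 0.1683 = 6.389 mg/L.
DO = C_s − D = 11.1 − 6.389 = 4.711 mg/L.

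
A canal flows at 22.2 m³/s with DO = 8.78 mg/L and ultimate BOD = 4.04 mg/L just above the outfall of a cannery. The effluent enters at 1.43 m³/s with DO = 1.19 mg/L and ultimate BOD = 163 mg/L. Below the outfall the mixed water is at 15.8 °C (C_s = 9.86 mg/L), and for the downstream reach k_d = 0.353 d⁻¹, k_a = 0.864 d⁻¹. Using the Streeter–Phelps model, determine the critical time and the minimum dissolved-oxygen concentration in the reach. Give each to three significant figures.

Mixed DO = (22.2×8.78 + 1.43×1.19)/(22.2+1.43) = 196.6/23.63 = 8.321 mg/L.
Mixed L₀ = (22.2×4.04 + 1.43×163)/(23.63) = 322.8/23.63 = 13.66 mg/L.
Initial deficit D₀ = C_s − DO₀ = 9.86 − 8.321 = 1.539 mg/L.
t_c = (1/0.5110) ln[(0.864/0.353)(1 − 1.539×0.5110/(0.353×13.66))] = 1.957 × ln(2.048) = 1.403 d.
D_c = (0.353/0.864) × 13.66 × e^(−0.353×1.403) = 0.4086 × 13.66 × 0.6094 = 3.401 mg/L.
Minimum DO = 9.86 − 3.401 = 6.459 mg/L.

t_c ≈ 1.40 d; minimum DO ≈ 6.46 mg/L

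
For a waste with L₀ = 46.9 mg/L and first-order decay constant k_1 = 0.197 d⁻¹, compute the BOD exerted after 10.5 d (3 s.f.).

y ≈ 41.0 mg/L

y_t = L₀(1 − e^(−k_1 t)) = 46.9 × (1 − e^(−0.197×10.5))
= 46.9 × (1 − 0.1264) = 46.9 × 0.8736 = 40.97 mg/L.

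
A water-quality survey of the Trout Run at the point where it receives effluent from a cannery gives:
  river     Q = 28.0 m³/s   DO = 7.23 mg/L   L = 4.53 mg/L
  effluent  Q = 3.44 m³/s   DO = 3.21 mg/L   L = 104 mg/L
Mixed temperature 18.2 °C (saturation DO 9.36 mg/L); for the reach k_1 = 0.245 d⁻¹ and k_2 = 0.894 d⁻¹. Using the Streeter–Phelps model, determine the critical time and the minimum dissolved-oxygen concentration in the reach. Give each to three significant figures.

Mixed DO = (28.0×7.23 + 3.44×3.21)/(28.0+3.44) = 213.5/31.44 = 6.790 mg/L.
Mixed L₀ = (28.0×4.53 + 3.44×104)/(31.44) = 484.6/31.44 = 15.41 mg/L.
Initial deficit D₀ = C_s − DO₀ = 9.36 − 6.790 = 2.570 mg/L.
t_c = (1/0.6490) ln[(0.894/0.245)(1 − 2.570×0.6490/(0.245×15.41))] = 1.541 × ln(2.037) = 1.097 d.
D_c = (0.245/0.894) × 15.41 × e^(−0.245×1.097) = 0.2740 × 15.41 × 0.7644 = 3.229 mg/L.
Minimum DO = 9.36 − 3.229 = 6.131 mg/L.

t_c ≈ 1.10 d; minimum DO ≈ 6.13 mg/L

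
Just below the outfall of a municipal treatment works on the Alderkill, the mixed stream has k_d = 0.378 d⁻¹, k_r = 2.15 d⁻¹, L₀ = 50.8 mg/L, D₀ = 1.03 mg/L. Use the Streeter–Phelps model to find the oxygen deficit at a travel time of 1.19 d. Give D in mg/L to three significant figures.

D ≈ 6.15 mg/L

k_d L₀/(k_r−k_d) = 0.378×50.8/(2.15−0.378) = 19.20/1.772 = 10.84 mg/L.
e^(−k_d t) = e^(−0.378×1.190) = 0.6377; e^(−k_r t) = e^(−2.15×1.190) = 0.07742.
D = 10.84 × (0.6377 − 0.07742) + 1.03 × 0.07742 = 6.072 + 0.07974 = 6.152 mg/L.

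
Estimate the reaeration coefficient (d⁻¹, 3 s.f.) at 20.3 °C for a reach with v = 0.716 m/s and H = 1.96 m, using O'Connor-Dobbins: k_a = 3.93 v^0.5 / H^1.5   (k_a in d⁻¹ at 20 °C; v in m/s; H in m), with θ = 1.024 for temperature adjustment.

k_a(20) = 3.93 × 0.716^0.5 / 1.96^1.5 = 3.93 × 0.8462 / 2.744 = 1.212 d⁻¹.
k_a(20.3) = 1.212 × 1.024^(20.3−20) = 1.212 × 1.007 = 1.221 d⁻¹.

k_a ≈ 1.22 d⁻¹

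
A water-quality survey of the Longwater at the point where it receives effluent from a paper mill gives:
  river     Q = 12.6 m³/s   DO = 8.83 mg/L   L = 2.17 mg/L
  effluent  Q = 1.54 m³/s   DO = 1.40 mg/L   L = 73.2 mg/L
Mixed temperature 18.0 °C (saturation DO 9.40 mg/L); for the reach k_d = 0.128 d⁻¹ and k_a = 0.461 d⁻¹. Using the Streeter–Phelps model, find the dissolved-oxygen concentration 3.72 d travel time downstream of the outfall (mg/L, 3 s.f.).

Mixed DO = (12.6×8.83 + 1.54×1.40)/(12.6+1.54) = 113.4/14.14 = 8.021 mg/L.
Mixed L₀ = (12.6×2.17 + 1.54×73.2)/(14.14) = 140.1/14.14 = 9.906 mg/L.
Initial deficit D₀ = C_s − DO₀ = 9.40 − 8.021 = 1.379 mg/L.
D(3.72) = [0.128×9.906/(0.461−0.128)](e^(−0.128×3.72) − e^(−0.461×3.72)) + 1.379 e^(−0.461×3.72)
= 3.808 × (0.6212 − 0.1800) + 1.379 × 0.1800 = 1.928 mg/L.
DO = 9.40 − 1.928 = 7.472 mg/L.

DO ≈ 7.47 mg/L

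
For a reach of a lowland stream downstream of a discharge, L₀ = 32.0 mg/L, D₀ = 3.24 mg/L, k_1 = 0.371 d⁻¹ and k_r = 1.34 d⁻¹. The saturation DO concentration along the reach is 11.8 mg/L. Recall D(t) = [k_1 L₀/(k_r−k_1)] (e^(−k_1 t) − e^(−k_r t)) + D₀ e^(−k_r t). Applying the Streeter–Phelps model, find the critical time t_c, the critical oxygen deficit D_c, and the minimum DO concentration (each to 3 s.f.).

t_c ≈ 1.01 d; D_c ≈ 6.09 mg/L; min DO ≈ 5.71 mg/L

With k_r/k_1 = 3.612 and 1 − D₀(k_r−k_1)/(k_1 L₀) = 0.7355,
t_c = ln(3.612 × 0.7355) / (1.34 − 0.371) = ln(2.657) / 0.9690 = 0.9771/0.9690 = 1.008 d.
D_c = (k_1/k_r) L₀ e^(−k_1 t_c) = (0.371/1.34) × 32.0 × e^(−0.371×1.008) = 0.2769 × 32.0 × 0.6879 = 6.095 mg/L.
Minimum DO = C_s − D_c = 11.8 − 6.095 = 5.705 mg/L.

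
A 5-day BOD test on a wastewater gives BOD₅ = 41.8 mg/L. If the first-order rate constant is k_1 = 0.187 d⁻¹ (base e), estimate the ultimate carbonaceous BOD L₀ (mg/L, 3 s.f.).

L₀ ≈ 68.8 mg/L

BOD₅ = L₀(1 − e^(−5k_1)) ⇒ L₀ = BOD₅ / (1 − e^(−5×0.187))
= 41.8 / (1 − 0.3926) = 41.8 / 0.6074 = 68.82 mg/L.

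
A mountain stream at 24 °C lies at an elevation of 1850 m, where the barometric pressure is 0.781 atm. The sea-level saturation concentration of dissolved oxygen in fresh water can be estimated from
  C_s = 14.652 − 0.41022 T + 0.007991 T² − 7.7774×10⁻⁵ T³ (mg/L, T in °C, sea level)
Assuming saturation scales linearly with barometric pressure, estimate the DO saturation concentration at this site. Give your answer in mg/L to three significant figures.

At sea level: C_s = 14.652 − 0.41022×24 + 0.007991×24² − 7.7774×10⁻⁵×24³ = 8.334 mg/L.
Pressure correction: C_s' = 8.334 × 0.781 = 6.509 mg/L.

C_s ≈ 6.51 mg/L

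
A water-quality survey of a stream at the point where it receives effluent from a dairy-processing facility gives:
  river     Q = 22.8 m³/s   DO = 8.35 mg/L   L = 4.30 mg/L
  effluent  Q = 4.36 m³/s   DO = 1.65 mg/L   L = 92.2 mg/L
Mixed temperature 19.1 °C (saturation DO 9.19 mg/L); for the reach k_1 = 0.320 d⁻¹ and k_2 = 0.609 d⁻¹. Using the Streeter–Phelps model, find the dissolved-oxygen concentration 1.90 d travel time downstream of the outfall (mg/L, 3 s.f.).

DO ≈ 3.90 mg/L

Mixed DO = (22.8×8.35 + 4.36×1.65)/(22.8+4.36) = 197.6/27.16 = 7.274 mg/L.
Mixed L₀ = (22.8×4.30 + 4.36×92.2)/(27.16) = 500.0/27.16 = 18.41 mg/L.
Initial deficit D₀ = C_s − DO₀ = 9.19 − 7.274 = 1.916 mg/L.
D(1.90) = [0.320×18.41/(0.609−0.320)](e^(−0.320×1.90) − e^(−0.609×1.90)) + 1.916 e^(−0.609×1.90)
= 20.39 × (0.5444 − 0.3144) + 1.916 × 0.3144 = 5.292 mg/L.
DO = 9.19 − 5.292 = 3.898 mg/L.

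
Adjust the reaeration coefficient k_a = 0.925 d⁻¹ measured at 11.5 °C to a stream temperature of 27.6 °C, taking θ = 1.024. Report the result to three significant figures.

k_a(T₂) = k_a(T₁) · θ^(T₂−T₁) = 0.925 × 1.024^(27.6−11.5)
= 0.925 × 1.024^16.1 = 0.925 × 1.465 = 1.355 d⁻¹.

k_a ≈ 1.36 d⁻¹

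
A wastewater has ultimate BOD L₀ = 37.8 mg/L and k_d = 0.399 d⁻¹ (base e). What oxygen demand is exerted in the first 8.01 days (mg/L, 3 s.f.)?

y ≈ 36.3 mg/L

y_t = L₀(1 − e^(−k_d t)) = 37.8 × (1 − e^(−0.399×8.01))
= 37.8 × (1 − 0.04093) = 37.8 × 0.9591 = 36.25 mg/L.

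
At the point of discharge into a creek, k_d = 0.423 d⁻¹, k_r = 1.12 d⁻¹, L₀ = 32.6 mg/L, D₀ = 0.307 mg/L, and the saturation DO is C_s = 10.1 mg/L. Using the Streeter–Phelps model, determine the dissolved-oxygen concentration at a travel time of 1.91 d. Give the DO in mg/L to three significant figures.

DO ≈ 3.57 mg/L

k_d L₀/(k_r−k_d) = 0.423×32.6/(1.12−0.423) = 13.79/0.6970 = 19.78 mg/L.
e^(−k_d t) = e^(−0.423×1.910) = 0.4458; e^(−k_r t) = e^(−1.12×1.910) = 0.1177.
D = 19.78 × (0.4458 − 0.1177) + 0.307 × 0.1177 = 6.490 + 0.03615 = 6.526 mg/L.
DO = C_s − D = 10.1 − 6.526 = 3.574 mg/L.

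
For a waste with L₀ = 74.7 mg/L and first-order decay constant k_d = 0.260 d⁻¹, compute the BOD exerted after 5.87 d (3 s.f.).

y ≈ 58.5 mg/L

y_t = L₀(1 − e^(−k_d t)) = 74.7 × (1 − e^(−0.260×5.87))
= 74.7 × (1 − 0.2174) = 74.7 × 0.7826 = 58.46 mg/L.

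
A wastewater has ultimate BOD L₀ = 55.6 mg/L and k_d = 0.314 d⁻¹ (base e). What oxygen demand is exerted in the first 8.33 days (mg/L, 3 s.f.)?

y_t = L₀(1 − e^(−k_d t)) = 55.6 × (1 − e^(−0.314×8.33))
= 55.6 × (1 − 0.07312) = 55.6 × 0.9269 = 51.53 mg/L.

y ≈ 51.5 mg/L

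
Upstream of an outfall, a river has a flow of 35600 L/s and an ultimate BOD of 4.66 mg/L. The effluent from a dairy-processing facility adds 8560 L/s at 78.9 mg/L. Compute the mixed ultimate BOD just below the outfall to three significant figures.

Flow-weighted mixing: C = (Q_r C_r + Q_w C_w)/(Q_r + Q_w)
= (35600×4.66 + 8560×78.9)/(35600 + 8560) = 841300/44160 = 19.05 mg/L.

19.1 mg/L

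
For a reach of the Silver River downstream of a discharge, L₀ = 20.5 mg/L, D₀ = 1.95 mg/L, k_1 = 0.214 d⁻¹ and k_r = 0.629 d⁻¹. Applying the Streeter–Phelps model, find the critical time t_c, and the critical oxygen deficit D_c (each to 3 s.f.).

t_c ≈ 2.11 d; D_c ≈ 4.44 mg/L

With k_r/k_1 = 2.939 and 1 − D₀(k_r−k_1)/(k_1 L₀) = 0.8155,
t_c = ln(2.939 × 0.8155) / (0.629 − 0.214) = ln(2.397) / 0.4150 = 0.8742/0.4150 = 2.107 d.
L(t_c) = L₀ e^(−k_1 t_c) = 20.5 × 0.6371 = 13.06 mg/L, and at the critical point k_r D_c = k_1 L, so D_c = (0.214/0.629) × 13.06 = 4.444 mg/L.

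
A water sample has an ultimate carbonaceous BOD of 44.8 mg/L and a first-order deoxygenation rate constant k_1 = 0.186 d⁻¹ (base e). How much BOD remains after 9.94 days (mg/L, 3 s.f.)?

L_t = L₀ e^(−k_1 t) = 44.8 × e^(−0.186×9.94) = 44.8 × 0.1574 = 7.052 mg/L.

L ≈ 7.05 mg/L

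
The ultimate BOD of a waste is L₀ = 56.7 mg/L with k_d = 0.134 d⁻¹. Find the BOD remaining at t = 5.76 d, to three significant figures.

L ≈ 26.2 mg/L

L_t = L₀ e^(−k_d t) = 56.7 × e^(−0.134×5.76) = 56.7 × 0.4622 = 26.20 mg/L.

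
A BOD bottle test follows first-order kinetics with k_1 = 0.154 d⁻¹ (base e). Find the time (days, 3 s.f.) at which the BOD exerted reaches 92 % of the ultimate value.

y/L₀ = 1 − e^(−k_1 t) = 0.92 ⇒ e^(−k_1 t) = 0.0800
t = −ln(0.0800) / 0.154 = 2.526 / 0.154 = 16.40 d.

t ≈ 16.4 d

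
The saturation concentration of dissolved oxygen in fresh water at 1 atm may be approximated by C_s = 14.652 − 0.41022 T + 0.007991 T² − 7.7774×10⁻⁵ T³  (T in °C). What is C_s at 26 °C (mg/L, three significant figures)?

C_s = 14.652 − 0.41022×26 + 0.007991×26² − 7.7774×10⁻⁵×26³ = 8.021 mg/L.

C_s ≈ 8.02 mg/L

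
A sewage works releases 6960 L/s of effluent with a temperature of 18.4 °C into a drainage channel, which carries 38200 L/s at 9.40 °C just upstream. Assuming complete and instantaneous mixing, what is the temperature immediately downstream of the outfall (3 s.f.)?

Flow-weighted mixing: C = (Q_r C_r + Q_w C_w)/(Q_r + Q_w)
= (38200×9.40 + 6960×18.4)/(38200 + 6960) = 487100/45160 = 10.79 °C.

10.8 °C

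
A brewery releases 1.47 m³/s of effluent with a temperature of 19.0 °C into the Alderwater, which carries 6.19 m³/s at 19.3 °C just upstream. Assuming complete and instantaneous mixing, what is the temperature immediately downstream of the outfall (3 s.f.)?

Flow-weighted mixing: C = (Q_r C_r + Q_w C_w)/(Q_r + Q_w)
= (6.19×19.3 + 1.47×19.0)/(6.19 + 1.47) = 147.4/7.660 = 19.24 °C.

19.2 °C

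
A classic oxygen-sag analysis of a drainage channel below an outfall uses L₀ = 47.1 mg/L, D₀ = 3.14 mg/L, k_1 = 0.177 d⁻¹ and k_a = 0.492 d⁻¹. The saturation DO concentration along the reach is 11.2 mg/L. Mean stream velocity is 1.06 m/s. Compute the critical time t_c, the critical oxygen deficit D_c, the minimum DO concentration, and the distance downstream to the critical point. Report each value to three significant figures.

t_c = [1/(k_a−k_1)] ln[(k_a/k_1)(1 − D₀(k_a−k_1)/(k_1 L₀))]
= [1/(0.492−0.177)] ln[(0.492/0.177)(1 − 3.14×0.3150/(0.177×47.1))]
= (1/0.3150) ln[2.780 × 0.8814] = 3.175 × ln(2.450) = 3.175 × 0.8960 = 2.845 d.
D_c = (k_1/k_a) L₀ e^(−k_1 t_c) = (0.177/0.492) × 47.1 × e^(−0.177×2.845) = 0.3598 × 47.1 × 0.6044 = 10.24 mg/L.
Minimum DO = C_s − D_c = 11.2 − 10.24 = 0.9584 mg/L.
x_c = v t_c = 1.06 m/s × 2.845 d × 86400 s/d = 260500 m ≈ 261 km.

t_c ≈ 2.84 d; D_c ≈ 10.2 mg/L; min DO ≈ 0.958 mg/L; x_c ≈ 261 km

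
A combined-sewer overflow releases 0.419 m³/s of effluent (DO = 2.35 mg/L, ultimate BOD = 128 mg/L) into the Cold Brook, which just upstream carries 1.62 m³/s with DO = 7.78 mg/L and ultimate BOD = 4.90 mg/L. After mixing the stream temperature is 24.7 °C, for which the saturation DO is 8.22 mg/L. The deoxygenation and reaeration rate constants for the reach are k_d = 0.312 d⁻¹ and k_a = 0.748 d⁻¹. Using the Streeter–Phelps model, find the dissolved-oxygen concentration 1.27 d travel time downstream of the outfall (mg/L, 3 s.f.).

DO ≈ 1.44 mg/L

Mixed DO = (1.62×7.78 + 0.419×2.35)/(1.62+0.419) = 13.59/2.039 = 6.664 mg/L.
Mixed L₀ = (1.62×4.90 + 0.419×128)/(2.039) = 61.57/2.039 = 30.20 mg/L.
Initial deficit D₀ = C_s − DO₀ = 8.22 − 6.664 = 1.556 mg/L.
D(1.27) = [0.312×30.20/(0.748−0.312)](e^(−0.312×1.27) − e^(−0.748×1.27)) + 1.556 e^(−0.748×1.27)
= 21.61 × (0.6728 − 0.3868) + 1.556 × 0.3868 = 6.784 mg/L.
DO = 8.22 − 6.784 = 1.436 mg/L.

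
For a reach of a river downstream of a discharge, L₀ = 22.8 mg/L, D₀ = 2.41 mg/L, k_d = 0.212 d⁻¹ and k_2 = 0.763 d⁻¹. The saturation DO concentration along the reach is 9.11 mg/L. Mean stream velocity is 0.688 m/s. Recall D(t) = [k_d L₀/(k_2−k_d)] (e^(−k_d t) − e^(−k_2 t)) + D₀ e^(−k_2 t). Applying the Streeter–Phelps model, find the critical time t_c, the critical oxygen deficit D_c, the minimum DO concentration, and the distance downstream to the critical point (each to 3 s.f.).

With k_2/k_d = 3.599 and 1 − D₀(k_2−k_d)/(k_d L₀) = 0.7253,
t_c = ln(3.599 × 0.7253) / (0.763 − 0.212) = ln(2.610) / 0.5510 = 0.9595/0.5510 = 1.741 d.
D_c = (k_d/k_2) L₀ e^(−k_d t_c) = (0.212/0.763) × 22.8 × e^(−0.212×1.741) = 0.2779 × 22.8 × 0.6913 = 4.379 mg/L.
Minimum DO = C_s − D_c = 9.11 − 4.379 = 4.731 mg/L.
x_c = v t_c = 0.688 m/s × 1.741 d × 86400 s/d = 103500 m ≈ 104 km.

t_c ≈ 1.74 d; D_c ≈ 4.38 mg/L; min DO ≈ 4.73 mg/L; x_c ≈ 104 km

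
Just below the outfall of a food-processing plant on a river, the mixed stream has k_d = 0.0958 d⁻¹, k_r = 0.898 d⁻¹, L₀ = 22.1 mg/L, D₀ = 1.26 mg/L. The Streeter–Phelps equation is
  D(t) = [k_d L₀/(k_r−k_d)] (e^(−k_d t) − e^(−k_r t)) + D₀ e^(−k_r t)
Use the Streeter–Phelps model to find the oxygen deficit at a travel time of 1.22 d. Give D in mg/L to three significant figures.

k_d L₀/(k_r−k_d) = 0.0958×22.1/(0.898−0.0958) = 2.117/0.8022 = 2.639 mg/L.
e^(−k_d t) = e^(−0.0958×1.220) = 0.8897; e^(−k_r t) = e^(−0.898×1.220) = 0.3344.
D = 2.639 × (0.8897 − 0.3344) + 1.26 × 0.3344 = 1.466 + 0.4213 = 1.887 mg/L.

D ≈ 1.89 mg/L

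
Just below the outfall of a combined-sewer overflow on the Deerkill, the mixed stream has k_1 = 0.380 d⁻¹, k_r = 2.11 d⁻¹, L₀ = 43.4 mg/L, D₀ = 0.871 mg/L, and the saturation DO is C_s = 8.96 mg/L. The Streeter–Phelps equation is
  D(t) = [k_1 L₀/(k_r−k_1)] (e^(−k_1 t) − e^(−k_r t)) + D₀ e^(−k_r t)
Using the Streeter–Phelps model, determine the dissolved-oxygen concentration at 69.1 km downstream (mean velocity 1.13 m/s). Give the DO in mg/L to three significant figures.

DO ≈ 3.62 mg/L

Travel time t = x/v = 69.1 km / (1.13 m/s) = 69100 m / 1.13 m/s = 61150 s = 0.7078 d.
k_1 L₀/(k_r−k_1) = 0.380×43.4/(2.11−0.380) = 16.49/1.730 = 9.533 mg/L.
e^(−k_1 t) = e^(−0.380×0.7078) = 0.7642; e^(−k_r t) = e^(−2.11×0.7078) = 0.2246.
D = 9.533 × (0.7642 − 0.2246) + 0.871 × 0.2246 = 5.144 + 0.1956 = 5.339 mg/L.
DO = C_s − D = 8.96 − 5.339 = 3.621 mg/L.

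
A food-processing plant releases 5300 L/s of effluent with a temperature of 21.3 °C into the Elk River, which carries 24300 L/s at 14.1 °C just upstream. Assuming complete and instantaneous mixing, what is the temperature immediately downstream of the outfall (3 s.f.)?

15.4 °C

Flow-weighted mixing: C = (Q_r C_r + Q_w C_w)/(Q_r + Q_w)
= (24300×14.1 + 5300×21.3)/(24300 + 5300) = 455500/29600 = 15.39 °C.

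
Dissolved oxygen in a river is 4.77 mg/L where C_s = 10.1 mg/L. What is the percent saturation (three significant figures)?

47.2 % saturation

% saturation = C/C_s × 100 = 4.77/10.1 × 100 = 47.2 %.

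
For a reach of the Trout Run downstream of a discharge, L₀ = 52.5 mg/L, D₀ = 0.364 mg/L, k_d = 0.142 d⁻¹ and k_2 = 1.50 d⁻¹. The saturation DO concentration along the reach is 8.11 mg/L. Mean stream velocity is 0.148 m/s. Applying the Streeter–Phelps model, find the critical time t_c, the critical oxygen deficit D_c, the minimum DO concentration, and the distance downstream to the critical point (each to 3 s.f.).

With k_2/k_d = 10.56 and 1 − D₀(k_2−k_d)/(k_d L₀) = 0.9337,
t_c = ln(10.56 × 0.9337) / (1.50 − 0.142) = ln(9.863) / 1.358 = 2.289/1.358 = 1.685 d.
L(t_c) = L₀ e^(−k_d t_c) = 52.5 × 0.7872 = 41.33 mg/L, and at the critical point k_2 D_c = k_d L, so D_c = (0.142/1.50) × 41.33 = 3.912 mg/L.
Minimum DO = C_s − D_c = 8.11 − 3.912 = 4.198 mg/L.
x_c = v t_c = 0.148 m/s × 1.685 d × 86400 s/d = 21550 m ≈ 21.6 km.

t_c ≈ 1.69 d; D_c ≈ 3.91 mg/L; min DO ≈ 4.20 mg/L; x_c ≈ 21.6 km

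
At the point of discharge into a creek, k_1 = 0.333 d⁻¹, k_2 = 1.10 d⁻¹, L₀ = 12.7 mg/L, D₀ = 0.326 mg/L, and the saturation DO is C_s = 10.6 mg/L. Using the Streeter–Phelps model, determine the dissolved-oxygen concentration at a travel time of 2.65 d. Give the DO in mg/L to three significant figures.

DO ≈ 8.60 mg/L

k_1 L₀/(k_2−k_1) = 0.333×12.7/(1.10−0.333) = 4.229/0.7670 = 5.514 mg/L.
e^(−k_1 t) = e^(−0.333×2.650) = 0.4138; e^(−k_2 t) = e^(−1.10×2.650) = 0.05420.
D = 5.514 × (0.4138 − 0.05420) + 0.326 × 0.05420 = 1.983 + 0.01767 = 2.000 mg/L.
DO = C_s − D = 10.6 − 2.000 = 8.600 mg/L.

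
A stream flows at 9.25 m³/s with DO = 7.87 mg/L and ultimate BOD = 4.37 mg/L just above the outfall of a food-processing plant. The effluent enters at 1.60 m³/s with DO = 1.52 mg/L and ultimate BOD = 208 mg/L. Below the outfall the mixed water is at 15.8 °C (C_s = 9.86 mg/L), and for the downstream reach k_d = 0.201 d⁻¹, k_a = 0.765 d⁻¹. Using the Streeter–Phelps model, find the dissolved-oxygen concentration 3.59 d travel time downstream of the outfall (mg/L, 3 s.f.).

DO ≈ 4.50 mg/L

Mixed DO = (9.25×7.87 + 1.60×1.52)/(9.25+1.60) = 75.23/10.85 = 6.934 mg/L.
Mixed L₀ = (9.25×4.37 + 1.60×208)/(10.85) = 373.2/10.85 = 34.40 mg/L.
Initial deficit D₀ = C_s − DO₀ = 9.86 − 6.934 = 2.926 mg/L.
D(3.59) = [0.201×34.40/(0.765−0.201)](e^(−0.201×3.59) − e^(−0.765×3.59)) + 2.926 e^(−0.765×3.59)
= 12.26 × (0.4860 − 0.06416) + 2.926 × 0.06416 = 5.359 mg/L.
DO = 9.86 − 5.359 = 4.501 mg/L.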